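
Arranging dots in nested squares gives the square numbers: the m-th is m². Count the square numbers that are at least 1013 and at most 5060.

40

The n-th square number is n².
Smallest index with value ≥ 1013: n = 32 (giving 1024).
Largest index with value ≤ 5060: n = 71 (giving 5041).
Indices 32 through 71: 40 terms.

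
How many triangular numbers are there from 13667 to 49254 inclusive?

149

The n-th triangular number is n(n+1)/2.
Smallest index with value ≥ 13667: n = 165 (giving 13695).
Largest index with value ≤ 49254: n = 313 (giving 49141).
Indices 165 through 313: 149 terms.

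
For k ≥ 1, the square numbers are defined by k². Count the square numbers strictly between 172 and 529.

The n-th square number is n².
Smallest index with value > 172: n = 14 (giving 196).
Largest index with value < 529: n = 22 (giving 484).
Indices 14 through 22: 9 terms.

9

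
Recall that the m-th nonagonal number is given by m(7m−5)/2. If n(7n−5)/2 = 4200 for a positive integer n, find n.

35

Set n(7n−5)/2 = 4200, giving 7n² − 5n − 8400 = 0.
The discriminant is 25 + 56·4200 = 235225, and √235225 = 485.
So n = (5 + 485) / 14 = 490/14 = 35.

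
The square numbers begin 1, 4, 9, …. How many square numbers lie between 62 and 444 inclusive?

14

The n-th square number is n².
Smallest index with value ≥ 62: n = 8 (giving 64).
Largest index with value ≤ 444: n = 21 (giving 441).
Indices 8 through 21: 14 terms.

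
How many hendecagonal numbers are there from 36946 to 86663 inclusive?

49

The n-th hendecagonal number is n(9n−7)/2.
Smallest index with value ≥ 36946: n = 91 (giving 36946).
Largest index with value ≤ 86663: n = 139 (giving 86458).
Indices 91 through 139: 49 terms.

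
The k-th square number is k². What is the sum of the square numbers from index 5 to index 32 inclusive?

Σ_{i=5}^{32} i² = 11440 − 30 = 11410.

11410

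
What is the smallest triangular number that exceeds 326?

Solve n(n+1)/2 > 326 for integer n.
The largest n with value ≤ 326 is 25 (since 325 ≤ 326 < 351), so the first above is n = 26, value 351.

351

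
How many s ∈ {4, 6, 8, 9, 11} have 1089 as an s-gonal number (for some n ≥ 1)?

s = 4: P(4, 33) = 1089. ✓
s = 6: P(6, 23) = 1035 and P(6, 24) = 1128; 1089 is not s-gonal.
s = 8: P(8, 19) = 1045 and P(8, 20) = 1160; 1089 is not s-gonal.
s = 9: P(9, 18) = 1089. ✓
s = 11: P(11, 15) = 960 and P(11, 16) = 1096; 1089 is not s-gonal.
Hits: s ∈ {4, 9} → 2.

2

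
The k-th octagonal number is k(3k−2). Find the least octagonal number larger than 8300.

Solve n(3n−2) > 8300 for integer n.
The largest n with value ≤ 8300 is 52 (since 8008 ≤ 8300 < 8321), so the first above is n = 53, value 8321.

8321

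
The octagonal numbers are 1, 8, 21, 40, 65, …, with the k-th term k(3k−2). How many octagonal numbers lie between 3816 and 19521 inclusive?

The n-th octagonal number is n(3n−2).
Smallest index with value ≥ 3816: n = 36 (giving 3816).
Largest index with value ≤ 19521: n = 81 (giving 19521).
Indices 36 through 81: 46 terms.

46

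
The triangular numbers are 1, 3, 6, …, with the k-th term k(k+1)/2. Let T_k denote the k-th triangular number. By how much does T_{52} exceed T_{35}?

748

52·53/2 = 1378 and 35·36/2 = 630.
Difference: 1378 − 630 = 748.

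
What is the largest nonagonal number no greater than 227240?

Solve n(7n−5)/2 ≤ 227240 for integer n.
n = 255 gives 226950 ≤ 227240, while n = 256 gives 228736 > 227240; so the answer is 226950.

226950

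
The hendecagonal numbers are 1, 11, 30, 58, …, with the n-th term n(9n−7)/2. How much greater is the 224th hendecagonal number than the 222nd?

4007

224·(9·224 − 7)/2 = 225008 and 222·(9·222 − 7)/2 = 221001.
Difference: 225008 − 221001 = 4007.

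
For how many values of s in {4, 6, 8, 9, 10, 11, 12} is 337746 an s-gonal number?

1

s = 4: P(4, 581) = 337561 and P(4, 582) = 338724; 337746 is not s-gonal.
s = 6: P(6, 411) = 337431 and P(6, 412) = 339076; 337746 is not s-gonal.
s = 8: P(8, 335) = 336005 and P(8, 336) = 338016; 337746 is not s-gonal.
s = 9: P(9, 311) = 337746. ✓
s = 10: P(10, 290) = 335530 and P(10, 291) = 337851; 337746 is not s-gonal.
s = 11: P(11, 274) = 336883 and P(11, 275) = 339350; 337746 is not s-gonal.
s = 12: P(12, 260) = 336960 and P(12, 261) = 339561; 337746 is not s-gonal.
Hits: s ∈ {9} → 1.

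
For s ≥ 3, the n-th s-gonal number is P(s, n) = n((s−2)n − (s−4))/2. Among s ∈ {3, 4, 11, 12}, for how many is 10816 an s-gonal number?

s = 3: P(3, 146) = 10731 and P(3, 147) = 10878; 10816 is not s-gonal.
s = 4: P(4, 104) = 10816. ✓
s = 11: P(11, 49) = 10633 and P(11, 50) = 11075; 10816 is not s-gonal.
s = 12: P(12, 46) = 10396 and P(12, 47) = 10857; 10816 is not s-gonal.
Hits: s ∈ {4} → 1.

1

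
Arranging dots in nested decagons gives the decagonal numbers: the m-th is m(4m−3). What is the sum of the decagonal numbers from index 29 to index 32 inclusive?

14538

Σ i(4i−3) = 4Σi² − 3Σi over i = 29..32.
Σi = 528 − 406 = 122 and Σi² = 11440 − 7714 = 3726.
4·3726 − 3·122 = 14538.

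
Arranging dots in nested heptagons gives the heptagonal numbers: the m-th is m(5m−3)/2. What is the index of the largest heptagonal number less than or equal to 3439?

Solve n(5n−3)/2 ≤ 3439 for integer n.
n = 37 gives 3367 ≤ 3439, while n = 38 gives 3553 > 3439; so the answer is index 37.

37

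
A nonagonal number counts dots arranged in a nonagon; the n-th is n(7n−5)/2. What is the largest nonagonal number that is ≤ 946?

856

Solve n(7n−5)/2 ≤ 946 for integer n.
n = 16 gives 856 ≤ 946, while n = 17 gives 969 > 946; so the answer is 856.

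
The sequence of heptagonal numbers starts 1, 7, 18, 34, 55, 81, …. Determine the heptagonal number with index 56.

The 56th heptagonal number is n(5n−3)/2 with n = 56.
56·(5·56 − 3)/2 = 56·277/2 = 7756.

7756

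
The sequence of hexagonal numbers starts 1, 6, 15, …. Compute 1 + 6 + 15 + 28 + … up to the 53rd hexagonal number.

100647

Σ i(2i−1) = 2Σi² − Σi over i = 1..53.
Σi = 1431 and Σi² = 51039.
2·51039 − 1·1431 = 100647.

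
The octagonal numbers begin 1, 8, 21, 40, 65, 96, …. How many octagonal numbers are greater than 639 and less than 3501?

The n-th octagonal number is n(3n−2).
Smallest index with value > 639: n = 15 (giving 645).
Largest index with value < 3501: n = 34 (giving 3400).
Indices 15 through 34: 20 terms.

20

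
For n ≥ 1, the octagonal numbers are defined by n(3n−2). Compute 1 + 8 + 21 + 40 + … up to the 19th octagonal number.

Σ i(3i−2) = 3Σi² − 2Σi over i = 1..19.
Σi = 190 and Σi² = 2470.
3·2470 − 2·190 = 7030.

7030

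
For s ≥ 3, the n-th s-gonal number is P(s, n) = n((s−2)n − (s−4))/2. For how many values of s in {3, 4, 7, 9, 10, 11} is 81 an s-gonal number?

2

s = 3: P(3, 12) = 78 and P(3, 13) = 91; 81 is not s-gonal.
s = 4: P(4, 9) = 81. ✓
s = 7: P(7, 6) = 81. ✓
s = 9: P(9, 5) = 75 and P(9, 6) = 111; 81 is not s-gonal.
s = 10: P(10, 4) = 52 and P(10, 5) = 85; 81 is not s-gonal.
s = 11: P(11, 4) = 58 and P(11, 5) = 95; 81 is not s-gonal.
Hits: s ∈ {4, 7} → 2.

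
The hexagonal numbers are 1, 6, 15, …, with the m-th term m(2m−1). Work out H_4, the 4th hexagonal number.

The 4th hexagonal number is n(2n−1) with n = 4.
4·(2·4 − 1) = 4·7 = 28.

28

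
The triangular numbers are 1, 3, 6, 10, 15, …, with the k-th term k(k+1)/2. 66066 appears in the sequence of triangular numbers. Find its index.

363

Set n(n+1)/2 = 66066, giving n² + n − 132132 = 0.
The discriminant is 1 + 8·66066 = 528529, and √528529 = 727.
So n = (-1 + 727) / 2 = 726/2 = 363.
Check: 363·364/2 = 66066. ✓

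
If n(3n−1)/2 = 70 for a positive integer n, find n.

7

Set n(3n−1)/2 = 70, giving 3n² − n − 140 = 0.
The discriminant is 1 + 24·70 = 1681, and √1681 = 41.
So n = (1 + 41) / 6 = 42/6 = 7.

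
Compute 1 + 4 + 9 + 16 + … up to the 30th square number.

9455

Σ_{i=1}^{30} i² = 30·31·61/6 = 9455.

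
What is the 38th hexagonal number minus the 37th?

Consecutive hexagonal numbers differ by 4n − 3: here 4·38 − 3 = 149.

149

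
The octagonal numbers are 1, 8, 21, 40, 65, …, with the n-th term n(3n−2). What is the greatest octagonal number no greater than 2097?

Solve n(3n−2) ≤ 2097 for integer n.
n = 26 gives 1976 ≤ 2097, while n = 27 gives 2133 > 2097; so the answer is 1976.

1976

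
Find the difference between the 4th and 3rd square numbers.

7

n² − (n−1)² = 2n − 1, so 4² − 3² = 2·4 − 1 = 7.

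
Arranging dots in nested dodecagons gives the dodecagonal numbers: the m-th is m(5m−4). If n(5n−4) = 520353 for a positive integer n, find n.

323

Set n(5n−4) = 520353, giving 5n² − 4n − 520353 = 0.
So n = (4 + 3226) / 10 = 3230/10 = 323.
Check: 323·(5·323 − 4) = 520353. ✓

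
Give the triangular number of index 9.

The 9th triangular number is n(n+1)/2 with n = 9.
9·10/2 = 90/2 = 45.

45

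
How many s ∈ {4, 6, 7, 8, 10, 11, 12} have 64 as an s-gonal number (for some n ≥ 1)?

s = 4: P(4, 8) = 64. ✓
s = 6: P(6, 5) = 45 and P(6, 6) = 66; 64 is not s-gonal.
s = 7: P(7, 5) = 55 and P(7, 6) = 81; 64 is not s-gonal.
s = 8: P(8, 4) = 40 and P(8, 5) = 65; 64 is not s-gonal.
s = 10: P(10, 4) = 52 and P(10, 5) = 85; 64 is not s-gonal.
s = 11: P(11, 4) = 58 and P(11, 5) = 95; 64 is not s-gonal.
s = 12: P(12, 4) = 64. ✓
Hits: s ∈ {4, 12} → 2.

2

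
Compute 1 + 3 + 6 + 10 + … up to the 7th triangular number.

84

Σ i(i+1)/2 = (Σi² + Σi) / 2 over i = 1..7.
Σi = 28 and Σi² = 140.
(1·140 + 1·28) / 2 = 168/2 = 84.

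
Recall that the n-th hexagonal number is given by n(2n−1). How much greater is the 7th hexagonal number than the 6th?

25

Consecutive hexagonal numbers differ by 4n − 3: here 4·7 − 3 = 25.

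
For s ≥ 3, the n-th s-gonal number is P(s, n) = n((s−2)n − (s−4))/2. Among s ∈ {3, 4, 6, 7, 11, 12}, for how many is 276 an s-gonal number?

2

s = 3: P(3, 23) = 276. ✓
s = 4: P(4, 16) = 256 and P(4, 17) = 289; 276 is not s-gonal.
s = 6: P(6, 12) = 276. ✓
s = 7: P(7, 10) = 235 and P(7, 11) = 286; 276 is not s-gonal.
s = 11: P(11, 8) = 260 and P(11, 9) = 333; 276 is not s-gonal.
s = 12: P(12, 7) = 217 and P(12, 8) = 288; 276 is not s-gonal.
Hits: s ∈ {3, 6} → 2.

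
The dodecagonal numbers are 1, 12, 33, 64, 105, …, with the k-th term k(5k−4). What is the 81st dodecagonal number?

81·(5·81 − 4) = 81·401 = 32481.

32481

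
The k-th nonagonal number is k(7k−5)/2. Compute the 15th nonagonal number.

15·(7·15 − 5)/2 = 15·100/2 = 15·50 = 750.

750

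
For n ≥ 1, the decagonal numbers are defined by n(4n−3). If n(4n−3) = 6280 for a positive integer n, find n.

Set n(4n−3) = 6280, giving 4n² − 3n − 6280 = 0.
The discriminant is 9 + 16·6280 = 100489, and √100489 = 317.
So n = (3 + 317) / 8 = 320/8 = 40.

40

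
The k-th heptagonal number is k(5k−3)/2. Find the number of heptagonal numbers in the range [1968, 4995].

17

The n-th heptagonal number is n(5n−3)/2.
Smallest index with value ≥ 1968: n = 29 (giving 2059).
Largest index with value ≤ 4995: n = 45 (giving 4995).
Indices 29 through 45: 17 terms.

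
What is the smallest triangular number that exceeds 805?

820

Solve n(n+1)/2 > 805 for integer n.
The largest n with value ≤ 805 is 39 (since 780 ≤ 805 < 820), so the first above is n = 40, value 820.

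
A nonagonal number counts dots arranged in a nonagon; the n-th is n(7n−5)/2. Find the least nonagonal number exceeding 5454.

Solve n(7n−5)/2 > 5454 for integer n.
The largest n with value ≤ 5454 is 39 (since 5226 ≤ 5454 < 5500), so the first above is n = 40, value 5500.

5500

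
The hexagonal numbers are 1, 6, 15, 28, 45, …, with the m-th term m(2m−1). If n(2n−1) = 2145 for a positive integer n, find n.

33

Set n(2n−1) = 2145, giving 2n² − n − 2145 = 0.
So n = (1 + 131) / 4 = 132/4 = 33.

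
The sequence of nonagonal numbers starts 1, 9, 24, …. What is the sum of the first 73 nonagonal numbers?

456469

Σ i(7i−5)/2 = (7Σi² − 5Σi) / 2 over i = 1..73.
Σi = 2701 and Σi² = 132349.
(7·132349 − 5·2701) / 2 = 912938/2 = 456469.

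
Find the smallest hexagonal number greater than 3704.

Solve n(2n−1) > 3704 for integer n.
The largest n with value ≤ 3704 is 43 (since 3655 ≤ 3704 < 3828), so the first above is n = 44, value 3828.

3828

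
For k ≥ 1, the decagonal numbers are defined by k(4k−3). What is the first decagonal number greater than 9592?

9850

Solve n(4n−3) > 9592 for integer n.
The largest n with value ≤ 9592 is 49 (since 9457 ≤ 9592 < 9850), so the first above is n = 50, value 9850.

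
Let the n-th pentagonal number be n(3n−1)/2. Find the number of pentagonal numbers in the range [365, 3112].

The n-th pentagonal number is n(3n−1)/2.
Smallest index with value ≥ 365: n = 16 (giving 376).
Largest index with value ≤ 3112: n = 45 (giving 3015).
Indices 16 through 45: 30 terms.

30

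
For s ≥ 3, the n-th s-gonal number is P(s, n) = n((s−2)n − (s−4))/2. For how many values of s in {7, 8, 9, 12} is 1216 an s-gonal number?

s = 7: P(7, 22) = 1177 and P(7, 23) = 1288; 1216 is not s-gonal.
s = 8: P(8, 20) = 1160 and P(8, 21) = 1281; 1216 is not s-gonal.
s = 9: P(9, 19) = 1216. ✓
s = 12: P(12, 16) = 1216. ✓
Hits: s ∈ {9, 12} → 2.

2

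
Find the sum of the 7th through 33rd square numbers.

Σ_{i=7}^{33} i² = 12529 − 91 = 12438.

12438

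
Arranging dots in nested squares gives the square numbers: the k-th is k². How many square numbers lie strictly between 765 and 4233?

38

The n-th square number is n².
Smallest index with value > 765: n = 28 (giving 784).
Largest index with value < 4233: n = 65 (giving 4225).
Indices 28 through 65: 38 terms.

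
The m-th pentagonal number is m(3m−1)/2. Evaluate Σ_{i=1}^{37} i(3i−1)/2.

26011

Σ i(3i−1)/2 = (3Σi² − Σi) / 2 over i = 1..37.
Σi = 703 and Σi² = 17575.
(3·17575 − 1·703) / 2 = 52022/2 = 26011.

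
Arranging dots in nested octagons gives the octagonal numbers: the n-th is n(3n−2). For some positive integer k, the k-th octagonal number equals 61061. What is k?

143

Set n(3n−2) = 61061, giving 3n² − 2n − 61061 = 0.
The discriminant is 4 + 12·61061 = 732736, and √732736 = 856.
So n = (2 + 856) / 6 = 858/6 = 143.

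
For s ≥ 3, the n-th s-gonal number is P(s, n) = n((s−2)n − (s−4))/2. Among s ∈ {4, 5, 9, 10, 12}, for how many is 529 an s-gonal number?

s = 4: P(4, 23) = 529. ✓
s = 5: P(5, 18) = 477 and P(5, 19) = 532; 529 is not s-gonal.
s = 9: P(9, 12) = 474 and P(9, 13) = 559; 529 is not s-gonal.
s = 10: P(10, 11) = 451 and P(10, 12) = 540; 529 is not s-gonal.
s = 12: P(12, 10) = 460 and P(12, 11) = 561; 529 is not s-gonal.
Hits: s ∈ {4} → 1.

1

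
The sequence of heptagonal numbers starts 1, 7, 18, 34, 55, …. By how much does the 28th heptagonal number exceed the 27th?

136

Consecutive heptagonal numbers differ by 5n − 4: here 5·28 − 4 = 136.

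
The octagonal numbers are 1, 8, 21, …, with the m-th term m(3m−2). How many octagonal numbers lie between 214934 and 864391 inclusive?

270

The n-th octagonal number is n(3n−2).
Smallest index with value ≥ 214934: n = 268 (giving 214936).
Largest index with value ≤ 864391: n = 537 (giving 864033).
Indices 268 through 537: 270 terms.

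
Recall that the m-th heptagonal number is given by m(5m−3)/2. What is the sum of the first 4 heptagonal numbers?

60

Σ i(5i−3)/2 = (5Σi² − 3Σi) / 2 over i = 1..4.
Σi = 10 and Σi² = 30.
(5·30 − 3·10) / 2 = 120/2 = 60.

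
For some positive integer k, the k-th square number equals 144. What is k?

We need n² = 144, so n = √144 = 12.

12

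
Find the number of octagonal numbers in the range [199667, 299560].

58

The n-th octagonal number is n(3n−2).
Smallest index with value ≥ 199667: n = 259 (giving 200725).
Largest index with value ≤ 299560: n = 316 (giving 298936).
Indices 259 through 316: 58 terms.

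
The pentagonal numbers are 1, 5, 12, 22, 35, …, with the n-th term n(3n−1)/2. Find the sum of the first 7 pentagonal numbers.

196

Σ i(3i−1)/2 = (3Σi² − Σi) / 2 over i = 1..7.
Σi = 28 and Σi² = 140.
(3·140 − 1·28) / 2 = 392/2 = 196.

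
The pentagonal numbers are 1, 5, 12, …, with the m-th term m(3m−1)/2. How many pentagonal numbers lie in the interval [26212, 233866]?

The n-th pentagonal number is n(3n−1)/2.
Smallest index with value ≥ 26212: n = 133 (giving 26467).
Largest index with value ≤ 233866: n = 395 (giving 233840).
Indices 133 through 395: 263 terms.

263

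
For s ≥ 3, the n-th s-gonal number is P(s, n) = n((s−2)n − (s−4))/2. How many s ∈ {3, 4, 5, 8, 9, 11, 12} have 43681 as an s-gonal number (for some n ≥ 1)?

2

s = 3: P(3, 295) = 43660 and P(3, 296) = 43956; 43681 is not s-gonal.
s = 4: P(4, 209) = 43681. ✓
s = 5: P(5, 170) = 43265 and P(5, 171) = 43776; 43681 is not s-gonal.
s = 8: P(8, 121) = 43681. ✓
s = 9: P(9, 112) = 43624 and P(9, 113) = 44409; 43681 is not s-gonal.
s = 11: P(11, 98) = 42875 and P(11, 99) = 43758; 43681 is not s-gonal.
s = 12: P(12, 93) = 42873 and P(12, 94) = 43804; 43681 is not s-gonal.
Hits: s ∈ {4, 8} → 2.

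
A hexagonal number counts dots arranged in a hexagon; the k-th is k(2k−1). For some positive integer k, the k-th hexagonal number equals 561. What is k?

17

Set n(2n−1) = 561, giving 2n² − n − 561 = 0.
So n = (1 + 67) / 4 = 68/4 = 17.
Check: 17·(2·17 − 1) = 561. ✓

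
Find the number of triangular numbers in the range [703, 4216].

The n-th triangular number is n(n+1)/2.
Smallest index with value ≥ 703: n = 37 (giving 703).
Largest index with value ≤ 4216: n = 91 (giving 4186).
Indices 37 through 91: 55 terms.

55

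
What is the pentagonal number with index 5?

The 5th pentagonal number is n(3n−1)/2 with n = 5.
5·(3·5 − 1)/2 = 5·14/2 = 5·7 = 35.

35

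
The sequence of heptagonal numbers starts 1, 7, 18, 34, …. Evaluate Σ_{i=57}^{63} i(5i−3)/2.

62440

Σ i(5i−3)/2 = (5Σi² − 3Σi) / 2 over i = 57..63.
Σi = 2016 − 1596 = 420 and Σi² = 85344 − 60116 = 25228.
(5·25228 − 3·420) / 2 = 124880/2 = 62440.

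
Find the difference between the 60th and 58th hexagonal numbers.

470

60·(2·60 − 1) = 7140 and 58·(2·58 − 1) = 6670.
Difference: 7140 − 6670 = 470.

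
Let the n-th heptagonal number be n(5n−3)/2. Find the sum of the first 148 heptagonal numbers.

Σ i(5i−3)/2 = (5Σi² − 3Σi) / 2 over i = 1..148.
Σi = 11026 and Σi² = 1091574.
(5·1091574 − 3·11026) / 2 = 5424792/2 = 2712396.

2712396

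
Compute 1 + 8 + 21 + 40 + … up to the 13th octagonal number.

2275

Σ i(3i−2) = 3Σi² − 2Σi over i = 1..13.
Σi = 91 and Σi² = 819.
3·819 − 2·91 = 2275.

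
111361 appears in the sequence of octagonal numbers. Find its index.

Set n(3n−2) = 111361, giving 3n² − 2n − 111361 = 0.
The discriminant is 4 + 12·111361 = 1336336, and √1336336 = 1156.
So n = (2 + 1156) / 6 = 1158/6 = 193.

193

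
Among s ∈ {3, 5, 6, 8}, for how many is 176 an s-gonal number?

s = 3: P(3, 18) = 171 and P(3, 19) = 190; 176 is not s-gonal.
s = 5: P(5, 11) = 176. ✓
s = 6: P(6, 9) = 153 and P(6, 10) = 190; 176 is not s-gonal.
s = 8: P(8, 8) = 176. ✓
Hits: s ∈ {5, 8} → 2.

2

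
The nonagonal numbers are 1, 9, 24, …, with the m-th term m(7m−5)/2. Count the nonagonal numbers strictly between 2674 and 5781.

12

The n-th nonagonal number is n(7n−5)/2.
Smallest index with value > 2674: n = 29 (giving 2871).
Largest index with value < 5781: n = 40 (giving 5500).
Indices 29 through 40: 12 terms.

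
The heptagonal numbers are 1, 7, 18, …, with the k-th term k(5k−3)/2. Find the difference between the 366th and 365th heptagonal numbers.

Consecutive heptagonal numbers differ by 5n − 4: here 5·366 − 4 = 1826.

1826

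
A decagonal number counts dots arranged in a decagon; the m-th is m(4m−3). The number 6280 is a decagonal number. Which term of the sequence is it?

Set n(4n−3) = 6280, giving 4n² − 3n − 6280 = 0.
So n = (3 + 317) / 8 = 320/8 = 40.

40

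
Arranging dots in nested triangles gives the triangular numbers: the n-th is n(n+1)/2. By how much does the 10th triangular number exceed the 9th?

10

Consecutive triangular numbers differ by n: T_{10} − T_{9} = 10.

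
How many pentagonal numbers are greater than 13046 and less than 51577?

The n-th pentagonal number is n(3n−1)/2.
Smallest index with value > 13046: n = 94 (giving 13207).
Largest index with value < 51577: n = 185 (giving 51245).
Indices 94 through 185: 92 terms.

92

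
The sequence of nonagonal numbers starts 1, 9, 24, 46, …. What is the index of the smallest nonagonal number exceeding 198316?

Solve n(7n−5)/2 > 198316 for integer n.
The largest n with value ≤ 198316 is 238 (since 197659 ≤ 198316 < 199326), so the first above is n = 239, value 199326.

239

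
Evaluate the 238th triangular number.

28441

238·239/2 = 56882/2 = 28441.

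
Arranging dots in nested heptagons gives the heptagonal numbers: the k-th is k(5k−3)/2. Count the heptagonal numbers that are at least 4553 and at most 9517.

The n-th heptagonal number is n(5n−3)/2.
Smallest index with value ≥ 4553: n = 43 (giving 4558).
Largest index with value ≤ 9517: n = 62 (giving 9517).
Indices 43 through 62: 20 terms.

20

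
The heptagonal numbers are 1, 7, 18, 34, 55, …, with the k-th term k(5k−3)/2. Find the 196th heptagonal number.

95746

The 196th heptagonal number is n(5n−3)/2 with n = 196.
196·(5·196 − 3)/2 = 196·977/2 = 95746.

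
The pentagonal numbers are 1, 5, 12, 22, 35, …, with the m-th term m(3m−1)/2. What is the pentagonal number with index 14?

287

The 14th pentagonal number is n(3n−1)/2 with n = 14.
14·(3·14 − 1)/2 = 14·41/2 = 287.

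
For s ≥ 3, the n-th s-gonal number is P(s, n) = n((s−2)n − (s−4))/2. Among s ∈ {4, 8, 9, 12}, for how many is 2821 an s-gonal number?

s = 4: P(4, 53) = 2809 and P(4, 54) = 2916; 2821 is not s-gonal.
s = 8: P(8, 31) = 2821. ✓
s = 9: P(9, 28) = 2674 and P(9, 29) = 2871; 2821 is not s-gonal.
s = 12: P(12, 24) = 2784 and P(12, 25) = 3025; 2821 is not s-gonal.
Hits: s ∈ {8} → 1.

1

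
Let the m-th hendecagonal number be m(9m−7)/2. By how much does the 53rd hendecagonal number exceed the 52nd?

Consecutive hendecagonal numbers differ by 9n − 8: here 9·53 − 8 = 469.

469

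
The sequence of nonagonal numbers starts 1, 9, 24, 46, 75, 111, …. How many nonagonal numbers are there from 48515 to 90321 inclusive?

The n-th nonagonal number is n(7n−5)/2.
Smallest index with value ≥ 48515: n = 119 (giving 49266).
Largest index with value ≤ 90321: n = 161 (giving 90321).
Indices 119 through 161: 43 terms.

43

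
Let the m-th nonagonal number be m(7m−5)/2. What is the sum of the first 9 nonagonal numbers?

885

Σ i(7i−5)/2 = (7Σi² − 5Σi) / 2 over i = 1..9.
Σi = 45 and Σi² = 285.
(7·285 − 5·45) / 2 = 1770/2 = 885.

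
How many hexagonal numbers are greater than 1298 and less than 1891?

The n-th hexagonal number is n(2n−1).
Smallest index with value > 1298: n = 26 (giving 1326).
Largest index with value < 1891: n = 30 (giving 1770).
Indices 26 through 30: 5 terms.

5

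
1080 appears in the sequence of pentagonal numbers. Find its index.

Set n(3n−1)/2 = 1080, giving 3n² − n − 2160 = 0.
The discriminant is 1 + 24·1080 = 25921, and √25921 = 161.
So n = (1 + 161) / 6 = 162/6 = 27.

27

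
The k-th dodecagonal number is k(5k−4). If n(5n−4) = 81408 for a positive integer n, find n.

128

Set n(5n−4) = 81408, giving 5n² − 4n − 81408 = 0.
The discriminant is 16 + 20·81408 = 1628176, and √1628176 = 1276.
So n = (4 + 1276) / 10 = 1280/10 = 128.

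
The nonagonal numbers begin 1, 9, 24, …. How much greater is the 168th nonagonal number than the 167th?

Consecutive nonagonal numbers differ by 7n − 6: here 7·168 − 6 = 1170.

1170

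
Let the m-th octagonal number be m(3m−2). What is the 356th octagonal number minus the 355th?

Consecutive octagonal numbers differ by 6n − 5: here 6·356 − 5 = 2131.

2131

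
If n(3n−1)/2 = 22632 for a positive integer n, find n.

123

Set n(3n−1)/2 = 22632, giving 3n² − n − 45264 = 0.
So n = (1 + 737) / 6 = 738/6 = 123.
Check: 123·(3·123 − 1)/2 = 22632. ✓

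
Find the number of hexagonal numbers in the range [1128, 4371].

The n-th hexagonal number is n(2n−1).
Smallest index with value ≥ 1128: n = 24 (giving 1128).
Largest index with value ≤ 4371: n = 47 (giving 4371).
Indices 24 through 47: 24 terms.

24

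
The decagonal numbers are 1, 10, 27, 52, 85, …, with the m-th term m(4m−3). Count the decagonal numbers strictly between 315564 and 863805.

184

The n-th decagonal number is n(4n−3).
Smallest index with value > 315564: n = 282 (giving 317250).
Largest index with value < 863805: n = 465 (giving 863505).
Indices 282 through 465: 184 terms.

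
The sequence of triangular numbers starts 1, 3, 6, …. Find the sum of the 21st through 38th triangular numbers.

Σ i(i+1)/2 = (Σi² + Σi) / 2 over i = 21..38.
Σi = 741 − 210 = 531 and Σi² = 19019 − 2870 = 16149.
(1·16149 + 1·531) / 2 = 16680/2 = 8340.

8340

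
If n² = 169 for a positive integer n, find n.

13

We need n² = 169, so n = √169 = 13.
Check: 13² = 169. ✓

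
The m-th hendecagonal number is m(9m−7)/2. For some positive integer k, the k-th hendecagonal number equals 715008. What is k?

Set n(9n−7)/2 = 715008, giving 9n² − 7n − 1430016 = 0.
The discriminant is 49 + 72·715008 = 51480625, and √51480625 = 7175.
So n = (7 + 7175) / 18 = 7182/18 = 399.

399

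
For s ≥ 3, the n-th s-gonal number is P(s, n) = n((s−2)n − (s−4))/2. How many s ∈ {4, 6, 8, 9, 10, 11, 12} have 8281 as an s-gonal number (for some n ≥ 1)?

2

s = 4: P(4, 91) = 8281. ✓
s = 6: P(6, 64) = 8128 and P(6, 65) = 8385; 8281 is not s-gonal.
s = 8: P(8, 52) = 8008 and P(8, 53) = 8321; 8281 is not s-gonal.
s = 9: P(9, 49) = 8281. ✓
s = 10: P(10, 45) = 7965 and P(10, 46) = 8326; 8281 is not s-gonal.
s = 11: P(11, 43) = 8170 and P(11, 44) = 8558; 8281 is not s-gonal.
s = 12: P(12, 41) = 8241 and P(12, 42) = 8652; 8281 is not s-gonal.
Hits: s ∈ {4, 9} → 2.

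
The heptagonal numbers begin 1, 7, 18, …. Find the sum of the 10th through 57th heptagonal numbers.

155288

Σ i(5i−3)/2 = (5Σi² − 3Σi) / 2 over i = 10..57.
Σi = 1653 − 45 = 1608 and Σi² = 63365 − 285 = 63080.
(5·63080 − 3·1608) / 2 = 310576/2 = 155288.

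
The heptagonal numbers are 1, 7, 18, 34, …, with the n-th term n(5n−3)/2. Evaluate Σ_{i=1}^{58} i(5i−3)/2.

164256

Σ i(5i−3)/2 = (5Σi² − 3Σi) / 2 over i = 1..58.
Σi = 1711 and Σi² = 66729.
(5·66729 − 3·1711) / 2 = 328512/2 = 164256.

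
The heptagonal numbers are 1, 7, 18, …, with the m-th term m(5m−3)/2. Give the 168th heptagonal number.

70308

The 168th heptagonal number is n(5n−3)/2 with n = 168.
168·(5·168 − 3)/2 = 168·837/2 = 70308.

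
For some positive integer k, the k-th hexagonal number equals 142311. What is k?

267

Set n(2n−1) = 142311, giving 2n² − n − 142311 = 0.
The discriminant is 1 + 8·142311 = 1138489, and √1138489 = 1067.
So n = (1 + 1067) / 4 = 1068/4 = 267.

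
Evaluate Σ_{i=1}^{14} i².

1015

Σ_{i=1}^{14} i² = 14·15·29/6 = 1015.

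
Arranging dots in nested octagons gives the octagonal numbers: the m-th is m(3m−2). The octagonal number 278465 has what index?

305

Set n(3n−2) = 278465, giving 3n² − 2n − 278465 = 0.
The discriminant is 4 + 12·278465 = 3341584, and √3341584 = 1828.
So n = (2 + 1828) / 6 = 1830/6 = 305.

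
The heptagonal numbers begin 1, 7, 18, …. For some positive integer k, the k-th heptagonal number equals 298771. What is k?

346

Set n(5n−3)/2 = 298771, giving 5n² − 3n − 597542 = 0.
So n = (3 + 3457) / 10 = 3460/10 = 346.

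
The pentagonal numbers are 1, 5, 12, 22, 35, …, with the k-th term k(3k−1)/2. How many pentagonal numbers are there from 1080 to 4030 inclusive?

26

The n-th pentagonal number is n(3n−1)/2.
Smallest index with value ≥ 1080: n = 27 (giving 1080).
Largest index with value ≤ 4030: n = 52 (giving 4030).
Indices 27 through 52: 26 terms.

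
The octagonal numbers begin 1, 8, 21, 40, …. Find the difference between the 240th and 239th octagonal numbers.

Consecutive octagonal numbers differ by 6n − 5: here 6·240 − 5 = 1435.

1435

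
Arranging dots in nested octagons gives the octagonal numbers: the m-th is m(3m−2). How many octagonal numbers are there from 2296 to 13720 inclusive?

40

The n-th octagonal number is n(3n−2).
Smallest index with value ≥ 2296: n = 28 (giving 2296).
Largest index with value ≤ 13720: n = 67 (giving 13333).
Indices 28 through 67: 40 terms.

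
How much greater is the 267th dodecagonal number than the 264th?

267·(5·267 − 4) = 355377 and 264·(5·264 − 4) = 347424.
Difference: 355377 − 347424 = 7953.

7953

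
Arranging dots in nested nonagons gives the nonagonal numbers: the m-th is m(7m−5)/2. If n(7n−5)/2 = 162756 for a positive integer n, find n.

216

Set n(7n−5)/2 = 162756, giving 7n² − 5n − 325512 = 0.
The discriminant is 25 + 56·162756 = 9114361, and √9114361 = 3019.
So n = (5 + 3019) / 14 = 3024/14 = 216.
Check: 216·(7·216 − 5)/2 = 162756. ✓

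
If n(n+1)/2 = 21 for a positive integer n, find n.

Set n(n+1)/2 = 21, giving n² + n − 42 = 0.
The discriminant is 1 + 8·21 = 169, and √169 = 13.
So n = (-1 + 13) / 2 = 12/2 = 6.

6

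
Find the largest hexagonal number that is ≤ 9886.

Solve n(2n−1) ≤ 9886 for integer n.
n = 70 gives 9730 ≤ 9886, while n = 71 gives 10011 > 9886; so the answer is 9730.

9730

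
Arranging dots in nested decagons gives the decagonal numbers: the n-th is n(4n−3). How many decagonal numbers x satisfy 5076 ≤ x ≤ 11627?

19

The n-th decagonal number is n(4n−3).
Smallest index with value ≥ 5076: n = 36 (giving 5076).
Largest index with value ≤ 11627: n = 54 (giving 11502).
Indices 36 through 54: 19 terms.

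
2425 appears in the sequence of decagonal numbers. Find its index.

Set n(4n−3) = 2425, giving 4n² − 3n − 2425 = 0.
The discriminant is 9 + 16·2425 = 38809, and √38809 = 197.
So n = (3 + 197) / 8 = 200/8 = 25.

25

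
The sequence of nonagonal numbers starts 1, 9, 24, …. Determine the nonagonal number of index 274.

262081

274·(7·274 − 5)/2 = 274·1913/2 = 262081.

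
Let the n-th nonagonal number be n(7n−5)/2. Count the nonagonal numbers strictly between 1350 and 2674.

7

The n-th nonagonal number is n(7n−5)/2.
Smallest index with value > 1350: n = 21 (giving 1491).
Largest index with value < 2674: n = 27 (giving 2484).
Indices 21 through 27: 7 terms.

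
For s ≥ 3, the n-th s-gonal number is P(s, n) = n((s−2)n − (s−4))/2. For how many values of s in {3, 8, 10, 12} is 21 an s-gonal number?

s = 3: P(3, 6) = 21. ✓
s = 8: P(8, 3) = 21. ✓
s = 10: P(10, 2) = 10 and P(10, 3) = 27; 21 is not s-gonal.
s = 12: P(12, 2) = 12 and P(12, 3) = 33; 21 is not s-gonal.
Hits: s ∈ {3, 8} → 2.

2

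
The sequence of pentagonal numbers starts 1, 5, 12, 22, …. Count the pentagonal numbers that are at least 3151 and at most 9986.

The n-th pentagonal number is n(3n−1)/2.
Smallest index with value ≥ 3151: n = 46 (giving 3151).
Largest index with value ≤ 9986: n = 81 (giving 9801).
Indices 46 through 81: 36 terms.

36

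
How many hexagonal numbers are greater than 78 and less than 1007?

16

The n-th hexagonal number is n(2n−1).
Smallest index with value > 78: n = 7 (giving 91).
Largest index with value < 1007: n = 22 (giving 946).
Indices 7 through 22: 16 terms.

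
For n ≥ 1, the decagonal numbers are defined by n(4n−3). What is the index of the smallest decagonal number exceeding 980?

Solve n(4n−3) > 980 for integer n.
The largest n with value ≤ 980 is 16 (since 976 ≤ 980 < 1105), so the first above is n = 17, value 1105.

17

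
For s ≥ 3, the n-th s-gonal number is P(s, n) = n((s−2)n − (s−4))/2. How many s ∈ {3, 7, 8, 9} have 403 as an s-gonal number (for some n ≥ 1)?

1

s = 3: P(3, 27) = 378 and P(3, 28) = 406; 403 is not s-gonal.
s = 7: P(7, 13) = 403. ✓
s = 8: P(8, 11) = 341 and P(8, 12) = 408; 403 is not s-gonal.
s = 9: P(9, 11) = 396 and P(9, 12) = 474; 403 is not s-gonal.
Hits: s ∈ {7} → 1.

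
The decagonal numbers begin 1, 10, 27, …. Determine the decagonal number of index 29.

3277

The 29th decagonal number is n(4n−3) with n = 29.
29·(4·29 − 3) = 29·113 = 3277.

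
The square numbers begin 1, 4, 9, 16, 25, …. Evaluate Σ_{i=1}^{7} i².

Σ_{i=1}^{7} i² = 7·8·15/6 = 140.

140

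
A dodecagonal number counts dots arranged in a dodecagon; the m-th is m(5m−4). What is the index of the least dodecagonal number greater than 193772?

Solve n(5n−4) > 193772 for integer n.
The largest n with value ≤ 193772 is 197 (since 193257 ≤ 193772 < 195228), so the first above is n = 198, value 195228.

198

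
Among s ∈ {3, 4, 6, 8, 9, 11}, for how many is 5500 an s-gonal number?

1

s = 3: P(3, 104) = 5460 and P(3, 105) = 5565; 5500 is not s-gonal.
s = 4: P(4, 74) = 5476 and P(4, 75) = 5625; 5500 is not s-gonal.
s = 6: P(6, 52) = 5356 and P(6, 53) = 5565; 5500 is not s-gonal.
s = 8: P(8, 43) = 5461 and P(8, 44) = 5720; 5500 is not s-gonal.
s = 9: P(9, 40) = 5500. ✓
s = 11: P(11, 35) = 5390 and P(11, 36) = 5706; 5500 is not s-gonal.
Hits: s ∈ {9} → 1.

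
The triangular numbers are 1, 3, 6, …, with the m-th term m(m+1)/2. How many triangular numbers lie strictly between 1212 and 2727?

25

The n-th triangular number is n(n+1)/2.
Smallest index with value > 1212: n = 49 (giving 1225).
Largest index with value < 2727: n = 73 (giving 2701).
Indices 49 through 73: 25 terms.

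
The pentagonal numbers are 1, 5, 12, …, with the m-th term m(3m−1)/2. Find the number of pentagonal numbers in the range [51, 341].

The n-th pentagonal number is n(3n−1)/2.
Smallest index with value ≥ 51: n = 6 (giving 51).
Largest index with value ≤ 341: n = 15 (giving 330).
Indices 6 through 15: 10 terms.

10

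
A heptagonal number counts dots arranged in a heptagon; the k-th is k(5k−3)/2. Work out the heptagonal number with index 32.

2512

The 32nd heptagonal number is n(5n−3)/2 with n = 32.
32·(5·32 − 3)/2 = 32·157/2 = 2512.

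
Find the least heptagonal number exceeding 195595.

Solve n(5n−3)/2 > 195595 for integer n.
The largest n with value ≤ 195595 is 280 (since 195580 ≤ 195595 < 196981), so the first above is n = 281, value 196981.

196981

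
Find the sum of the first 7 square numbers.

140

Σ_{i=1}^{7} i² = 7·8·15/6 = 140.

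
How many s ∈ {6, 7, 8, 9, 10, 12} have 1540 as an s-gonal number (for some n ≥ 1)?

s = 6: P(6, 28) = 1540. ✓
s = 7: P(7, 25) = 1525 and P(7, 26) = 1651; 1540 is not s-gonal.
s = 8: P(8, 22) = 1408 and P(8, 23) = 1541; 1540 is not s-gonal.
s = 9: P(9, 21) = 1491 and P(9, 22) = 1639; 1540 is not s-gonal.
s = 10: P(10, 20) = 1540. ✓
s = 12: P(12, 17) = 1377 and P(12, 18) = 1548; 1540 is not s-gonal.
Hits: s ∈ {6, 10} → 2.

2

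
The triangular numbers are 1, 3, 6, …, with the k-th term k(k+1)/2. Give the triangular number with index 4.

10

The 4th triangular number is n(n+1)/2 with n = 4.
4·5/2 = 20/2 = 10.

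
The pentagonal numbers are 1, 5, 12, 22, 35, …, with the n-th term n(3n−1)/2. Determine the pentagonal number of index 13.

The 13th pentagonal number is n(3n−1)/2 with n = 13.
13·(3·13 − 1)/2 = 13·38/2 = 13·19 = 247.

247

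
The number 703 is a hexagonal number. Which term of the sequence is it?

19

Set n(2n−1) = 703, giving 2n² − n − 703 = 0.
The discriminant is 1 + 8·703 = 5625, and √5625 = 75.
So n = (1 + 75) / 4 = 76/4 = 19.
Check: 19·(2·19 − 1) = 703. ✓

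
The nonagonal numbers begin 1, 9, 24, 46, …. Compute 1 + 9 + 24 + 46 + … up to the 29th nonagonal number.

28855

Σ i(7i−5)/2 = (7Σi² − 5Σi) / 2 over i = 1..29.
Σi = 435 and Σi² = 8555.
(7·8555 − 5·435) / 2 = 57710/2 = 28855.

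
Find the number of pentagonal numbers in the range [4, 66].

5

The n-th pentagonal number is n(3n−1)/2.
Smallest index with value ≥ 4: n = 2 (giving 5).
Largest index with value ≤ 66: n = 6 (giving 51).
Indices 2 through 6: 5 terms.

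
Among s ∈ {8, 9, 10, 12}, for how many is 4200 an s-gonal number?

s = 8: P(8, 37) = 4033 and P(8, 38) = 4256; 4200 is not s-gonal.
s = 9: P(9, 35) = 4200. ✓
s = 10: P(10, 32) = 4000 and P(10, 33) = 4257; 4200 is not s-gonal.
s = 12: P(12, 29) = 4089 and P(12, 30) = 4380; 4200 is not s-gonal.
Hits: s ∈ {9} → 1.

1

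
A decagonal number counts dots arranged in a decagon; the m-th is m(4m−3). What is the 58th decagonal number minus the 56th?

906

58·(4·58 − 3) = 13282 and 56·(4·56 − 3) = 12376.
Difference: 13282 − 12376 = 906.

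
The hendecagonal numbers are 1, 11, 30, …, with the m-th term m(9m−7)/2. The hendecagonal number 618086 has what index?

371

Set n(9n−7)/2 = 618086, giving 9n² − 7n − 1236172 = 0.
The discriminant is 49 + 72·618086 = 44502241, and √44502241 = 6671.
So n = (7 + 6671) / 18 = 6678/18 = 371.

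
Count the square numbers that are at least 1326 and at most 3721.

25

The n-th square number is n².
Smallest index with value ≥ 1326: n = 37 (giving 1369).
Largest index with value ≤ 3721: n = 61 (giving 3721).
Indices 37 through 61: 25 terms.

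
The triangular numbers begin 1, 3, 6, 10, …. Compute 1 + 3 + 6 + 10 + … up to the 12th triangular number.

364

Σ i(i+1)/2 = (Σi² + Σi) / 2 over i = 1..12.
Σi = 78 and Σi² = 650.
(1·650 + 1·78) / 2 = 728/2 = 364.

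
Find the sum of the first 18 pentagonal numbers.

Σ i(3i−1)/2 = (3Σi² − Σi) / 2 over i = 1..18.
Σi = 171 and Σi² = 2109.
(3·2109 − 1·171) / 2 = 6156/2 = 3078.

3078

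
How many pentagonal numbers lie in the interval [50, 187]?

The n-th pentagonal number is n(3n−1)/2.
Smallest index with value ≥ 50: n = 6 (giving 51).
Largest index with value ≤ 187: n = 11 (giving 176).
Indices 6 through 11: 6 terms.

6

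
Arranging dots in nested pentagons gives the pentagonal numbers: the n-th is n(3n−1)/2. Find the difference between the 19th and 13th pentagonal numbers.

19·(3·19 − 1)/2 = 532 and 13·(3·13 − 1)/2 = 247.
Difference: 532 − 247 = 285.

285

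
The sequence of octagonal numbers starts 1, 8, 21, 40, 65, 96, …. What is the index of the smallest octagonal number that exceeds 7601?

51

Solve n(3n−2) > 7601 for integer n.
The largest n with value ≤ 7601 is 50 (since 7400 ≤ 7601 < 7701), so the first above is n = 51, value 7701.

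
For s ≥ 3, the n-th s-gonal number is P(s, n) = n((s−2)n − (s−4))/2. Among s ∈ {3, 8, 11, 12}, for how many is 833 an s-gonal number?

s = 3: P(3, 40) = 820 and P(3, 41) = 861; 833 is not s-gonal.
s = 8: P(8, 17) = 833. ✓
s = 11: P(11, 14) = 833. ✓
s = 12: P(12, 13) = 793 and P(12, 14) = 924; 833 is not s-gonal.
Hits: s ∈ {8, 11} → 2.

2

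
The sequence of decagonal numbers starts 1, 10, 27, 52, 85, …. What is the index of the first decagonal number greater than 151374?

Solve n(4n−3) > 151374 for integer n.
The largest n with value ≤ 151374 is 194 (since 149962 ≤ 151374 < 151515), so the first above is n = 195, value 151515.

195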